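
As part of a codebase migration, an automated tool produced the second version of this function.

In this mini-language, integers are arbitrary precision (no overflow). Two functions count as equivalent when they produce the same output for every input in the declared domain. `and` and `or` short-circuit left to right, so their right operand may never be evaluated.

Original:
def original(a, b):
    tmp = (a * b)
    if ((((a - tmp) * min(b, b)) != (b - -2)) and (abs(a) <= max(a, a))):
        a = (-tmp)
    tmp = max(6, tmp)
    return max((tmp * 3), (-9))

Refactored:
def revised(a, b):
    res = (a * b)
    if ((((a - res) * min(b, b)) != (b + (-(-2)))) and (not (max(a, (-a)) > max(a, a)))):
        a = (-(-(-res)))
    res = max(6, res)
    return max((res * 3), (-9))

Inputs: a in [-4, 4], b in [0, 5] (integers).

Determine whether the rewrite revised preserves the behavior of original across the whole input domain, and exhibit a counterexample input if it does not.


Reading the diff, among the changes: comparison usage differs, boolean connective usage differs, min/max/abs usage differs, local variable names differ, arithmetic usage differs.
Spot check at a=-2, b=4 — original: tmp becomes -8; next ((((a - tmp) * min(b, b)) != (b - -2)) and (abs(a) <= max(a, a))) evaluates to false; next tmp becomes 6; next final value 18. revised: res becomes -8; next ((((a - res) * min(b, b)) != (b + (-(-2)))) and (not (max(a, (-a)) > max(a, a)))) evaluates to false; next res becomes 6; next final value 18. Both give 18.
An exhaustive pass over the 54 declared inputs shows identical outputs.
verdict: equivalent


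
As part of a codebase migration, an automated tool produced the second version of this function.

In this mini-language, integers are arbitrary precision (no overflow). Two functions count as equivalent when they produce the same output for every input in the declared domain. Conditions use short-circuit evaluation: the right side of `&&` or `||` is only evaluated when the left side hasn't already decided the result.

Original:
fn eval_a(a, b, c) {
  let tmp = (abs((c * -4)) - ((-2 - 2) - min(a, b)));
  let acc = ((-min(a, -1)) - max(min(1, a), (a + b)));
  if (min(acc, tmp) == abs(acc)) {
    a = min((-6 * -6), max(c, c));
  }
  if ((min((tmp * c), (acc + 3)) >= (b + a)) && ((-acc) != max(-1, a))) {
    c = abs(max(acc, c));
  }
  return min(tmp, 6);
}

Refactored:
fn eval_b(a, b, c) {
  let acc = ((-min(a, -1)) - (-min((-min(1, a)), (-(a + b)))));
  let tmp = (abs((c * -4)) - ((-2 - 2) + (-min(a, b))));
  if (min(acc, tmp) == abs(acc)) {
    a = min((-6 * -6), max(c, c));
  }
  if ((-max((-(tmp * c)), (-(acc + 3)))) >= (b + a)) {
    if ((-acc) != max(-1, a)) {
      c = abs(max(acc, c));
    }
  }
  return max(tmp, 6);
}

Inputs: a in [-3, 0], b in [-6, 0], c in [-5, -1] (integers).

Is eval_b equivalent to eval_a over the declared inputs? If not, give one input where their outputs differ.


Take a=-3, b=-6, c=-5.
eval_a: tmp=18, then acc=6, then (min(acc, tmp) == abs(acc)) is true, then a=-5, then ((min((tmp * c), (acc + 3)) >= (b + a)) && ((-acc) != max(-1, a))) is false, then returns 6
eval_b: acc=6, then tmp=18, then (min(acc, tmp) == abs(acc)) is true, then a=-5, then ((-max((-(tmp * c)), (-(acc + 3)))) >= (b + a)) is false, then returns 18
6 != 18, so the rewrite changes behavior.
verdict: not equivalent; witness: a=-3, b=-6, c=-5


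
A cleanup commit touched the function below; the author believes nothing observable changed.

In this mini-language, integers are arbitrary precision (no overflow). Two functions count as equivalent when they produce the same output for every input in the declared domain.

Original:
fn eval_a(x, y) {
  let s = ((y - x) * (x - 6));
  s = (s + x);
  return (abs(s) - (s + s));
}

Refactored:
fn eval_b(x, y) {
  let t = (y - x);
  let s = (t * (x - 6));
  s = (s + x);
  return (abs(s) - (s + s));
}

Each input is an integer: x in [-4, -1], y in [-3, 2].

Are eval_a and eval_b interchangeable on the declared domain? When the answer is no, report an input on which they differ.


The two versions differ — the changes include statement counts differ; also local variable names differ.
Spot check at x=-4, y=-1 — eval_a: s becomes -30; next s becomes -34; next final value 102. eval_b: t becomes 3; next s becomes -30; next s becomes -34; next final value 102. Both give 102.
Checked all 24 inputs in the declared domain: the outputs agree on every one.
verdict: equivalent


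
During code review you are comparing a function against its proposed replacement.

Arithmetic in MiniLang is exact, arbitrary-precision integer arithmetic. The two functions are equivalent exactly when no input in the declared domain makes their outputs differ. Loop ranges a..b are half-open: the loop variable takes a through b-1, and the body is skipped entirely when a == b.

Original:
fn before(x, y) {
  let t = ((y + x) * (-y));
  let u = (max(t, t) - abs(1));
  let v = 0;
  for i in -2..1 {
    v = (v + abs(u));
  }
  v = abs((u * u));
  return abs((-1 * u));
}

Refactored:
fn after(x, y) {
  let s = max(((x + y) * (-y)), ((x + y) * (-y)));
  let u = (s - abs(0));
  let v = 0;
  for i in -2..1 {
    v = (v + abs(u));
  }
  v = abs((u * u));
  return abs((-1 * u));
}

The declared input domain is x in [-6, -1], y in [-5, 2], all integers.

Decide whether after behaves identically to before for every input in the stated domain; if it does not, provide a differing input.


There is a counterexample at x=-6, y=-5: 56 on one side, 55 on the other.
before: t := -55 | u := -56 | v := 0 | iter i=-2: | v := 56 | iter i=-1: | v := 112 | iter i=0: | v := 168 | v := 3136 | result 56
after: s := -55 | u := -55 | v := 0 | iter i=-2: | v := 55 | iter i=-1: | v := 110 | iter i=0: | v := 165 | v := 3025 | result 55
verdict: not equivalent; witness: x=-6, y=-5


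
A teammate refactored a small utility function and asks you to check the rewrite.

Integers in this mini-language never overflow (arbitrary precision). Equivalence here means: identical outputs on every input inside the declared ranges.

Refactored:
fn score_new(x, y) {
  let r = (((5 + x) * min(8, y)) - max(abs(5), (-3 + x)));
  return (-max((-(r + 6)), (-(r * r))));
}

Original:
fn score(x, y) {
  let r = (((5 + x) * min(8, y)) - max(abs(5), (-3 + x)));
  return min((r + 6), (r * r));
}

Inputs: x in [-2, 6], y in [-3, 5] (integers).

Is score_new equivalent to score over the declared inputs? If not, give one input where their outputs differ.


Reading the diff, among the changes: min/max/abs usage differs.
As a probe, take x=4, y=1: score runs r = 4; return 10; score_new runs r = 4; return 10; both end at 10.
Across all 81 domain points the two functions coincide.
verdict: equivalent


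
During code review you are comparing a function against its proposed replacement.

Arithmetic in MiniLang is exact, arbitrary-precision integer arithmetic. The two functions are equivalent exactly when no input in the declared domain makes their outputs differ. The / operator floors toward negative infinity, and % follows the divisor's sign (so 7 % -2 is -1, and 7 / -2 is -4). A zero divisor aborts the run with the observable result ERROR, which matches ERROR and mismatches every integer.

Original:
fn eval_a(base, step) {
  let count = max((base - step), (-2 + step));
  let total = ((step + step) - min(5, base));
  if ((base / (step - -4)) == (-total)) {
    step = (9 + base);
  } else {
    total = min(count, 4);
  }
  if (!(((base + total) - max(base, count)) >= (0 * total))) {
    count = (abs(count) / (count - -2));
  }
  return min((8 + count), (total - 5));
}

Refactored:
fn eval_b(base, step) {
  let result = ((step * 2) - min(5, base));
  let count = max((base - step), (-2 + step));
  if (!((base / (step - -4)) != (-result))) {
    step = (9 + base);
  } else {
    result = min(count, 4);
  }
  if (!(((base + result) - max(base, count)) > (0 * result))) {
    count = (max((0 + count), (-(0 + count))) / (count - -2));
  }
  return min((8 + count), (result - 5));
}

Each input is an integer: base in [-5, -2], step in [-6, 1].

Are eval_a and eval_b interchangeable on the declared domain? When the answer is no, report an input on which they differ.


Consider the input base=-3, step=-1.
eval_a: count = -2; total = 1; ((base / (step - -4)) == (-total)) -> true; step = 6; (!(((base + total) - max(base, count)) >= (0 * total))) -> false; return -4
eval_b: result = 1; count = -2; (!((base / (step - -4)) != (-result))) -> true; step = 6; (!(((base + result) - max(base, count)) > (0 * result))) -> true; division by zero -> ERROR
-4 and ERROR differ, so these are not the same function on this domain.
verdict: not equivalent; witness: base=-3, step=-1


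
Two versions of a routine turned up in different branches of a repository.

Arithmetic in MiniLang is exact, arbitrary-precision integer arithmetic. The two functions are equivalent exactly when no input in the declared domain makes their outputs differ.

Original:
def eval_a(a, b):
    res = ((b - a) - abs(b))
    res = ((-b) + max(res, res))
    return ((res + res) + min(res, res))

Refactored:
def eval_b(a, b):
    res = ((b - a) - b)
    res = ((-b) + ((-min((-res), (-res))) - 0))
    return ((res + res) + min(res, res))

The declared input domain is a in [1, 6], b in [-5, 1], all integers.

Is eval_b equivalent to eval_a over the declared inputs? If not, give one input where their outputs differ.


a=1, b=-5 yields -18 from eval_a but 12 from eval_b.
verdict: not equivalent; witness: a=1, b=-5


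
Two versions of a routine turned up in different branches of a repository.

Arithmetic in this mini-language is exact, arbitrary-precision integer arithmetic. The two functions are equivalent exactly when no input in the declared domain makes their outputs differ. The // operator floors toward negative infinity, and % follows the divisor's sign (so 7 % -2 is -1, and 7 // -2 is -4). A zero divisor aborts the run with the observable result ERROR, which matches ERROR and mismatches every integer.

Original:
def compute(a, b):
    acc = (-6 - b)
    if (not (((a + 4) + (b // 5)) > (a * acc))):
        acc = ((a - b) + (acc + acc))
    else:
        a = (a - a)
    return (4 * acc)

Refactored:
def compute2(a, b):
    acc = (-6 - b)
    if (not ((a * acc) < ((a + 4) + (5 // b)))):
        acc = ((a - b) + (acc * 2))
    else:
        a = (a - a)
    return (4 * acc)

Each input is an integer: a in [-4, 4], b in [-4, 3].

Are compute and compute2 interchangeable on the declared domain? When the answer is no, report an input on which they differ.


These are not equivalent — on a=-4, b=0 the outputs split (-64 vs ERROR).
compute: acc = -6; (not (((a + 4) + (b // 5)) > (a * acc))) -> true; acc = -16; return -64
compute2: acc = -6; division by zero -> ERROR
verdict: not equivalent; witness: a=-4, b=0


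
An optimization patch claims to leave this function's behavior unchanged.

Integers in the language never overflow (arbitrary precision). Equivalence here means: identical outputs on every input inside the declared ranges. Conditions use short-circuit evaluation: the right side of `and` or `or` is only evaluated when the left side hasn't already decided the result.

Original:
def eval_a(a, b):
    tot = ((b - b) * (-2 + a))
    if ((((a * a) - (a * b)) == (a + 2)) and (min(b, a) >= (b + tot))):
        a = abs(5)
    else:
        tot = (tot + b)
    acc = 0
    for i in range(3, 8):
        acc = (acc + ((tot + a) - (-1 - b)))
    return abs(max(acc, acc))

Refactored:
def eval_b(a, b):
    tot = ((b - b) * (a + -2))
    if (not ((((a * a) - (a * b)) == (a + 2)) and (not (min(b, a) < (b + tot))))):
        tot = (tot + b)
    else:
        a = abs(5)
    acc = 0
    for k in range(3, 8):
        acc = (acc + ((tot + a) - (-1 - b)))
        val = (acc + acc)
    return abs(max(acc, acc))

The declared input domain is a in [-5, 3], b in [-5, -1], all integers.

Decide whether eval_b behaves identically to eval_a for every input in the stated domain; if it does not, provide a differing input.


This is a faithful refactor — boolean connective usage differs, local variable names differ, statement counts differ, arithmetic usage differs, comparison usage differs, but the computed results match everywhere.
Spot check at a=1, b=-5 — eval_a: tot=0, then ((((a * a) - (a * b)) == (a + 2)) and (min(b, a) >= (b + tot))) is false, then tot=-5, then acc=0, then (i=3), then acc=-8, then (i=4), then acc=-16, then (i=5), then acc=-24, then (i=6), then acc=-32, then (i=7), then acc=-40, then returns 40. eval_b: tot=0, then (not ((((a * a) - (a * b)) == (a + 2)) and (not (min(b, a) < (b + tot))))) is true, then tot=-5, then acc=0, then (k=3), then acc=-8, then val=-16, then (k=4), then acc=-16, then val=-32, then (k=5), then acc=-24, then val=-48, then (k=6), then acc=-32, then val=-64, then (k=7), then acc=-40, then val=-80, then returns 40. Both give 40.
An exhaustive pass over the 45 declared inputs shows identical outputs.
verdict: equivalent


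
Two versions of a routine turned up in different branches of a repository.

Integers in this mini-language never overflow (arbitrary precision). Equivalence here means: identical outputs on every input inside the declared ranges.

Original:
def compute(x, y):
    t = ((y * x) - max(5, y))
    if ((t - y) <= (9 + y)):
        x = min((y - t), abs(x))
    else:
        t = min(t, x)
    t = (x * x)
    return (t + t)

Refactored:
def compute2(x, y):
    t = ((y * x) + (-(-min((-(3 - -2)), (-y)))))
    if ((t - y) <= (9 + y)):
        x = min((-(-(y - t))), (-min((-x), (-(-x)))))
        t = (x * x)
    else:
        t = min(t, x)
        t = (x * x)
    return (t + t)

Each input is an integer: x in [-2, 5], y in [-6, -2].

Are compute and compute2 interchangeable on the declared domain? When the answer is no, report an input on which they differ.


Comparing the listings, the differences include: min/max/abs usage differs, plus statement counts differ, plus constant usage differs, plus arithmetic usage differs.
As a probe, take x=0, y=-2: compute runs t = -5; ((t - y) <= (9 + y)) -> true; x = 0; t = 0; return 0; compute2 runs t = -5; ((t - y) <= (9 + y)) -> true; x = 0; t = 0; return 0; both end at 0.
An exhaustive pass over the 40 declared inputs shows identical outputs.
verdict: equivalent


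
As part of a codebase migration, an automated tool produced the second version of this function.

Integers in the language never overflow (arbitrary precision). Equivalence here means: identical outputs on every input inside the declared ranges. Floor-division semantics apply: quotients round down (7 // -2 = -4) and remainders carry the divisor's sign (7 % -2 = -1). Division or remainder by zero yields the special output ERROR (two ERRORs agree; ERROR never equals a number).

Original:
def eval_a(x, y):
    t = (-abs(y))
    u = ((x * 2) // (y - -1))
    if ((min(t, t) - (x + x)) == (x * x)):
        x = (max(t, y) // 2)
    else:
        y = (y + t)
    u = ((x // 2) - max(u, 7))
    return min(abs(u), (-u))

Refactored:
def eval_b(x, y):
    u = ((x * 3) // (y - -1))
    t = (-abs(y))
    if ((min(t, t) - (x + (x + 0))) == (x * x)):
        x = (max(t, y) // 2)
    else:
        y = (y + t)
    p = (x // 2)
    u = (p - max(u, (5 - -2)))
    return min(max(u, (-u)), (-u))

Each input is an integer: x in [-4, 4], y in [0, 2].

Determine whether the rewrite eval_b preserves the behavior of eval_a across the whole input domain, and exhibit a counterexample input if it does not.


Take x=3, y=0.
eval_a: t=0, then u=6, then ((min(t, t) - (x + x)) == (x * x)) is false, then y=0, then u=-6, then returns 6
eval_b: u=9, then t=0, then ((min(t, t) - (x + (x + 0))) == (x * x)) is false, then y=0, then p=1, then u=-8, then returns 8
6 against 8: the behavior changed.
verdict: not equivalent; witness: x=3, y=0


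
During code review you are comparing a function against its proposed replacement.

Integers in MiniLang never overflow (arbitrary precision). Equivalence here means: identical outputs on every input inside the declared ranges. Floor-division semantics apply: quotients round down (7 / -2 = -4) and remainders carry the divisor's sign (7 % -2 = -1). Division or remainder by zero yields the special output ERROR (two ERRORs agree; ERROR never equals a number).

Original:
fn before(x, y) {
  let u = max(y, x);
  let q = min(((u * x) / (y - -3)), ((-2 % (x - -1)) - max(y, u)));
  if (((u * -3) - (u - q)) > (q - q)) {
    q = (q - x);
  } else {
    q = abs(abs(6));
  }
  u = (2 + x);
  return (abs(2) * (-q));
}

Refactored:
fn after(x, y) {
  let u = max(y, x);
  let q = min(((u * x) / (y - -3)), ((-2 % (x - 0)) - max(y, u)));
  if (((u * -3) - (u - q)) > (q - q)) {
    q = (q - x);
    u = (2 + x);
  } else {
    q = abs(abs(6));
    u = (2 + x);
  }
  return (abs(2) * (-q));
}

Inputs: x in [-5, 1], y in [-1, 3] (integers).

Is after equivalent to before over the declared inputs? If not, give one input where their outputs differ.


Input x=-3, y=-1: -8 from before versus -4 from after.
verdict: not equivalent; witness: x=-3, y=-1


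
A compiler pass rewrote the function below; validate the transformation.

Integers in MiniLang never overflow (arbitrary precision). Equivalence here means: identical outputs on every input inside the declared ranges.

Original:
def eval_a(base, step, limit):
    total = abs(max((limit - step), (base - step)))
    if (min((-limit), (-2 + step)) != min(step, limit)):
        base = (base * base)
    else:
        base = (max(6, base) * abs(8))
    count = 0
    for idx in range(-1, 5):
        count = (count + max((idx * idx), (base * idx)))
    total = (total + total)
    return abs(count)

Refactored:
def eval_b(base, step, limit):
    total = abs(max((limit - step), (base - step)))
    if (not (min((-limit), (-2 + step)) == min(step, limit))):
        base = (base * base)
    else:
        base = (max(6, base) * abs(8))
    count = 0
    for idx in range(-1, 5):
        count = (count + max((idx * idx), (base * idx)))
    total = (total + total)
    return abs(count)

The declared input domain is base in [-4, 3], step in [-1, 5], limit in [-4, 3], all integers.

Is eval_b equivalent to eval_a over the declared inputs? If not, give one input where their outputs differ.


This is a faithful refactor — boolean connective usage differs; also comparison usage differs, but the computed results match everywhere.
Tracing base=3, step=-1, limit=-1: eval_a: total := 4 | (min((-limit), (-2 + step)) != min(step, limit)): true | base := 9 | count := 0 | iter idx=-1: | count := 1 | iter idx=0: | count := 1 | iter idx=1: | count := 10 | iter idx=2: | count := 28 | iter idx=3: | count := 55 | iter idx=4: | count := 91 | total := 8 | result 91 | eval_b: total := 4 | (not (min((-limit), (-2 + step)) == min(step, limit))): true | base := 9 | count := 0 | iter idx=-1: | count := 1 | iter idx=0: | count := 1 | iter idx=1: | count := 10 | iter idx=2: | count := 28 | iter idx=3: | count := 55 | iter idx=4: | count := 91 | total := 8 | result 91 — matching result 91.
Sweeping the whole domain (448 inputs) finds no disagreement.
verdict: equivalent


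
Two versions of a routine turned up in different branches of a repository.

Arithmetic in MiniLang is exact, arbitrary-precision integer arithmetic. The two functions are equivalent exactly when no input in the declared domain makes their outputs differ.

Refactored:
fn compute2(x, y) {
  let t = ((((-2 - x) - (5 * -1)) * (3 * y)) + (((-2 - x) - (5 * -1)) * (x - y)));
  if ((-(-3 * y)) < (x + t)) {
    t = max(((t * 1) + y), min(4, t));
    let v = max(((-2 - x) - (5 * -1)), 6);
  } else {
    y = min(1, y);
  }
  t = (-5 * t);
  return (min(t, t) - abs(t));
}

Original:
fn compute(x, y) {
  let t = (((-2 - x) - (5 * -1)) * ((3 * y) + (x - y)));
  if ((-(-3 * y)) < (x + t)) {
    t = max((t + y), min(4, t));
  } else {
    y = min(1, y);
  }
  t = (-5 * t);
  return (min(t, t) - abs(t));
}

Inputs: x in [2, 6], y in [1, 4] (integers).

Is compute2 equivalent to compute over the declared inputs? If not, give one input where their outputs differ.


Equivalent — the differences include arithmetic usage differs, min/max/abs usage differs, constant usage differs, local variable names differ, statement counts differ, yet no declared input distinguishes the two.
Spot check at x=3, y=1 — compute: t=0, then ((-(-3 * y)) < (x + t)) is false, then y=1, then t=0, then returns 0. compute2: t=0, then ((-(-3 * y)) < (x + t)) is false, then y=1, then t=0, then returns 0. Both give 0.
An exhaustive pass over the 20 declared inputs shows identical outputs.
verdict: equivalent


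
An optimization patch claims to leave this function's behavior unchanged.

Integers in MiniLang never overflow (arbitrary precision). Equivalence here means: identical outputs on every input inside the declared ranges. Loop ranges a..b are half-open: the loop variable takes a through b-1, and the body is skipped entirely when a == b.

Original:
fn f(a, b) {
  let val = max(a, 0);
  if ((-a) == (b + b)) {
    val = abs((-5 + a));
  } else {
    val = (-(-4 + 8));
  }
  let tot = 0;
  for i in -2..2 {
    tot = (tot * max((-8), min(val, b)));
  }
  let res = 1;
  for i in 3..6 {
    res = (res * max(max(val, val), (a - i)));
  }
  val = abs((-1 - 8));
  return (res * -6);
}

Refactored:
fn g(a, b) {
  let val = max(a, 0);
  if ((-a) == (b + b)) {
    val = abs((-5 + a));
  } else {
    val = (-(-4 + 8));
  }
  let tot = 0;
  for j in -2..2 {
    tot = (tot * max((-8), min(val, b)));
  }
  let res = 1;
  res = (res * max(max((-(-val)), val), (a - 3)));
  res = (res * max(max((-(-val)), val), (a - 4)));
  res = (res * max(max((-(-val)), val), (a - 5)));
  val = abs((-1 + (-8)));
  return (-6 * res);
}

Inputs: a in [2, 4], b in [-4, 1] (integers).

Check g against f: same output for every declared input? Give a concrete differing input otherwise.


The two versions differ — the changes include arithmetic usage differs; also local variable names differ; also statement counts differ; also loop structure differs; also constant usage differs; also min/max/abs usage differs.
One worked example (a=3, b=-3) — f: val = 3; ((-a) == (b + b)) -> false; val = -4; tot = 0; [i=-2]; tot = 0; [i=-1]; tot = 0; [i=0]; tot = 0; [i=1]; tot = 0; res = 1; [i=3]; res = 0; [i=4]; res = 0; [i=5]; res = 0; val = 9; return 0; g: val = 3; ((-a) == (b + b)) -> false; val = -4; tot = 0; [j=-2]; tot = 0; [j=-1]; tot = 0; [j=0]; tot = 0; [j=1]; tot = 0; res = 1; res = 0; res = 0; res = 0; val = 9; return 0; agreement on 0.
Sweeping the whole domain (18 inputs) finds no disagreement.
verdict: equivalent


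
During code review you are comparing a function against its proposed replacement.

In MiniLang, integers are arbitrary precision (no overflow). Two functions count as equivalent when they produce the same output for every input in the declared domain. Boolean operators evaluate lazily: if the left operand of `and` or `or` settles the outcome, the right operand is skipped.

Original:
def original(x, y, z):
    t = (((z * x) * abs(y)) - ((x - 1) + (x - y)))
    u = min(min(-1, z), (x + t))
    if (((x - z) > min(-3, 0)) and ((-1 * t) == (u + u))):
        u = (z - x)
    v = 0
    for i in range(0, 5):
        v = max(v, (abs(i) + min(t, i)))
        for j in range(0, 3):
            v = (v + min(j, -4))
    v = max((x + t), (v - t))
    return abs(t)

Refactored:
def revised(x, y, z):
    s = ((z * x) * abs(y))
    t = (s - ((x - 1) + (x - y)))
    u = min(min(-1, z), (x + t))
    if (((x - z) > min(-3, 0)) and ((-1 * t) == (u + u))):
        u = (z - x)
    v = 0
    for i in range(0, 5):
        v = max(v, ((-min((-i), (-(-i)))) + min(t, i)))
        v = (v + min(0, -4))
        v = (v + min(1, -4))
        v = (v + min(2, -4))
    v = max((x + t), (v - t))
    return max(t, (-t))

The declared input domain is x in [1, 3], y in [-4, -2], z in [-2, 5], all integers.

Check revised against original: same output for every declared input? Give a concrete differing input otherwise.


Comparing the listings, the differences include: constant usage differs, local variable names differ, loop structure differs, min/max/abs usage differs, arithmetic usage differs, statement counts differ.
Tracing x=3, y=-4, z=2: original: t = 15; u = -1; (((x - z) > min(-3, 0)) and ((-1 * t) == (u + u))) -> false; v = 0; [i=0]; v = 0; [j=0]; v = -4; [j=1]; v = -8; [j=2]; v = -12; [i=1]; v = 2; [j=0]; v = -2; [j=1]; v = -6; [j=2]; v = -10; [i=2]; v = 4; [j=0]; v = 0; [j=1]; v = -4; [j=2]; v = -8; [i=3]; v = 6; [j=0]; v = 2; [j=1]; v = -2; [j=2]; v = -6; [i=4]; v = 8; [j=0]; v = 4; [j=1]; v = 0; [j=2]; v = -4; v = 18; return 15 | revised: s = 24; t = 15; u = -1; (((x - z) > min(-3, 0)) and ((-1 * t) == (u + u))) -> false; v = 0; [i=0]; v = 0; v = -4; v = -8; v = -12; [i=1]; v = 2; v = -2; v = -6; v = -10; [i=2]; v = 4; v = 0; v = -4; v = -8; [i=3]; v = 6; v = 2; v = -2; v = -6; [i=4]; v = 8; v = 4; v = 0; v = -4; v = 18; return 15 — matching result 15.
Every one of the 72 inputs gives matching results.
verdict: equivalent


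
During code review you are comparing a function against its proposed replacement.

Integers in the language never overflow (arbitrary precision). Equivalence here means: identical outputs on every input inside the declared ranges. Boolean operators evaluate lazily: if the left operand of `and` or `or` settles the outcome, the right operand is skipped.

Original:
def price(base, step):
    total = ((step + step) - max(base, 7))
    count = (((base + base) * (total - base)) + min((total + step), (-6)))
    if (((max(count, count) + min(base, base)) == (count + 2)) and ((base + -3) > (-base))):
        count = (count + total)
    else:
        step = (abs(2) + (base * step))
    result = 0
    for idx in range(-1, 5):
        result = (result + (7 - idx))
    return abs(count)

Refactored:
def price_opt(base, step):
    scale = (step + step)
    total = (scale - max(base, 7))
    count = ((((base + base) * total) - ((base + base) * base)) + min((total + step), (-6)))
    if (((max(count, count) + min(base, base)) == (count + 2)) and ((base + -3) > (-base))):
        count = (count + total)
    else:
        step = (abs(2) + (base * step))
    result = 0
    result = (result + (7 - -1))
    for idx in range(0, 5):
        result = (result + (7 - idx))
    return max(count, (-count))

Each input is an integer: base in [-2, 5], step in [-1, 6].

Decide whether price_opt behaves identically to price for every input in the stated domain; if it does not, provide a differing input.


Reading the diff, among the changes: statement counts differ; local variable names differ; min/max/abs usage differs; loop structure differs; constant usage differs; arithmetic usage differs.
Tracing base=3, step=2: price: total := -3 | count := -42 | (((max(count, count) + min(base, base)) == (count + 2)) and ((base + -3) > (-base))): false | step := 8 | result := 0 | iter idx=-1: | result := 8 | iter idx=0: | result := 15 | iter idx=1: | result := 21 | iter idx=2: | result := 26 | iter idx=3: | result := 30 | iter idx=4: | result := 33 | result 42 | price_opt: scale := 4 | total := -3 | count := -42 | (((max(count, count) + min(base, base)) == (count + 2)) and ((base + -3) > (-base))): false | step := 8 | result := 0 | result := 8 | iter idx=0: | result := 15 | iter idx=1: | result := 21 | iter idx=2: | result := 26 | iter idx=3: | result := 30 | iter idx=4: | result := 33 | result 42 — matching result 42.
Every one of the 64 inputs gives matching results.
verdict: equivalent


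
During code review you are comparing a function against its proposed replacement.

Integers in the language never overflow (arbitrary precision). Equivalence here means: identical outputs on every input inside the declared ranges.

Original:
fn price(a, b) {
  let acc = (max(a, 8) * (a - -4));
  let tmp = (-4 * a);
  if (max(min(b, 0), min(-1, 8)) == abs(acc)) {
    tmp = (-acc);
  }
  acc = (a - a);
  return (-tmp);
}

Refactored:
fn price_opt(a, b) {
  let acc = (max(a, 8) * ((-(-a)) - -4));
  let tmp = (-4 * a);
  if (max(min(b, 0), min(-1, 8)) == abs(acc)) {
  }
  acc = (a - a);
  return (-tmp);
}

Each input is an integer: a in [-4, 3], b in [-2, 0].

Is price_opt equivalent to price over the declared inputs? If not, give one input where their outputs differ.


Run the pair on a=-4, b=0.
price: acc := 0 | tmp := 16 | (max(min(b, 0), min(-1, 8)) == abs(acc)): true | tmp := 0 | acc := 0 | result 0
price_opt: acc := 0 | tmp := 16 | (max(min(b, 0), min(-1, 8)) == abs(acc)): true | acc := 0 | result -16
0 and -16 differ, so these are not the same function on this domain.
verdict: not equivalent; witness: a=-4, b=0


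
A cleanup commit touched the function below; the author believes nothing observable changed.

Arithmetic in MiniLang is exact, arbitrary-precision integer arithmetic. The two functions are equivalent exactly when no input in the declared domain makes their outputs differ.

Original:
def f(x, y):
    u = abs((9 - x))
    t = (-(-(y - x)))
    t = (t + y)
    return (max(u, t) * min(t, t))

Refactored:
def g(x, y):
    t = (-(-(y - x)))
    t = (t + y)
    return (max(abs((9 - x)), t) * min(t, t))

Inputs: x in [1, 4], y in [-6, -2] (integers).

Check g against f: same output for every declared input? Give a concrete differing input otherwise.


Differences: statement counts differ; also local variable names differ — yet all 20 inputs agree.
verdict: equivalent


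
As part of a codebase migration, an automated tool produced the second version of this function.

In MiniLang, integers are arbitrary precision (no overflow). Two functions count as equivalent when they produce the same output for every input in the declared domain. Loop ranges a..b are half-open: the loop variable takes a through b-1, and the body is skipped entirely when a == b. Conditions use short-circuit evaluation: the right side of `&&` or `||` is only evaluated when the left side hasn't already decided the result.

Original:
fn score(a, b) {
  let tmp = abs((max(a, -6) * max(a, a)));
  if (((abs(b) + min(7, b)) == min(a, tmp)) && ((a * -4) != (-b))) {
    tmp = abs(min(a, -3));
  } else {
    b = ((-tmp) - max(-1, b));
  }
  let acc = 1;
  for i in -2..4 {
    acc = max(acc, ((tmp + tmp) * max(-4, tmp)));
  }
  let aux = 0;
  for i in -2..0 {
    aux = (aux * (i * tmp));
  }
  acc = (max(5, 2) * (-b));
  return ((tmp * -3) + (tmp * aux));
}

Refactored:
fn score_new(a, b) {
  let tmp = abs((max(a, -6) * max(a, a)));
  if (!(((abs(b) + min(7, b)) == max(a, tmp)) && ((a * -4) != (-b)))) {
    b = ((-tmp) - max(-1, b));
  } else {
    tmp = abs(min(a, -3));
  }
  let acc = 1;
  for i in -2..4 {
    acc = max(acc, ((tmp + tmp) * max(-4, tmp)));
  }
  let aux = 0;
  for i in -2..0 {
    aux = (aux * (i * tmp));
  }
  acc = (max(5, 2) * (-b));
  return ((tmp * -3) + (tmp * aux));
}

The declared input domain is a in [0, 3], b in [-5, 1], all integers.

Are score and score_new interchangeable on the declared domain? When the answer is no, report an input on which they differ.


a=2, b=1 yields -9 from score but -12 from score_new.
verdict: not equivalent; witness: a=2, b=1


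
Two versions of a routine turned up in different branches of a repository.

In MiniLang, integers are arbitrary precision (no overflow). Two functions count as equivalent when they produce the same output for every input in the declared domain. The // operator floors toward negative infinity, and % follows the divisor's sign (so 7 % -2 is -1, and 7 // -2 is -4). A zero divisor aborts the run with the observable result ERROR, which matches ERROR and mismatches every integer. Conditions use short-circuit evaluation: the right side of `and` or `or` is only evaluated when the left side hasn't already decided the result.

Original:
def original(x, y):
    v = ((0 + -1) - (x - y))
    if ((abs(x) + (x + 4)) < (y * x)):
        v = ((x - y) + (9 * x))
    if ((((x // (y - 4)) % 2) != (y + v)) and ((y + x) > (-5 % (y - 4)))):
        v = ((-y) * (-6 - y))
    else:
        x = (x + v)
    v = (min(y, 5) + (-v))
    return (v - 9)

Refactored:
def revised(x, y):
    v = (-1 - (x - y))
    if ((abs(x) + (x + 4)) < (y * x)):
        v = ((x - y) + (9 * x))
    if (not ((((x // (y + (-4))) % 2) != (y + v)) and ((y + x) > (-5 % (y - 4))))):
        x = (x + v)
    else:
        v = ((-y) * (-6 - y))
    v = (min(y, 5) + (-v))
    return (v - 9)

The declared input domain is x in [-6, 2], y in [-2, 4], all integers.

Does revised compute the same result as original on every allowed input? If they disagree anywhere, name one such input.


Reading the diff, among the changes: boolean connective usage differs; also arithmetic usage differs; also constant usage differs.
Spot check at x=2, y=0 — original: v = -3; ((abs(x) + (x + 4)) < (y * x)) -> false; ((((x // (y - 4)) % 2) != (y + v)) and ((y + x) > (-5 % (y - 4)))) -> true; v = 0; v = 0; return -9. revised: v = -3; ((abs(x) + (x + 4)) < (y * x)) -> false; (not ((((x // (y + (-4))) % 2) != (y + v)) and ((y + x) > (-5 % (y - 4))))) -> false; v = 0; v = 0; return -9. Both give -9.
Every one of the 63 inputs gives matching results.
verdict: equivalent


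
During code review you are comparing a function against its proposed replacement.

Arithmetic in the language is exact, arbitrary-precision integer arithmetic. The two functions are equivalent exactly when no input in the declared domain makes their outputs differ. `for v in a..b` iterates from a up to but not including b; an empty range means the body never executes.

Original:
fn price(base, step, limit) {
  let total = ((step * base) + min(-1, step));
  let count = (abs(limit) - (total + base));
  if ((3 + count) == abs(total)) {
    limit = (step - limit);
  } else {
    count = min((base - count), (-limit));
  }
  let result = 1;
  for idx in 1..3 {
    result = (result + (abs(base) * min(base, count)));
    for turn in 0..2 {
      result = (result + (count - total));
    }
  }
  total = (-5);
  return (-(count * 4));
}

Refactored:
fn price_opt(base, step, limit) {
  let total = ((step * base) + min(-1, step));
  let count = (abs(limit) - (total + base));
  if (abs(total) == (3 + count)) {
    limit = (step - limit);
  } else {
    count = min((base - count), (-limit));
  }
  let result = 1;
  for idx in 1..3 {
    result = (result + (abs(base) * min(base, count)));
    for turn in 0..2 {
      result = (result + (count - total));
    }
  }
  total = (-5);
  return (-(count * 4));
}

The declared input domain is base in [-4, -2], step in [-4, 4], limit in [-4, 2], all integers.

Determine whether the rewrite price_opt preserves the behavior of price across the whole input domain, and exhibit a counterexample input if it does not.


Behavior is preserved: although same computation, different form, the outputs never diverge.
Spot check at base=-3, step=-2, limit=-2 — price: total=4, then count=1, then ((3 + count) == abs(total)) is true, then limit=0, then result=1, then (idx=1), then result=-8, then (turn=0), then result=-11, then (turn=1), then result=-14, then (idx=2), then result=-23, then (turn=0), then result=-26, then (turn=1), then result=-29, then total=-5, then returns -4. price_opt: total=4, then count=1, then (abs(total) == (3 + count)) is true, then limit=0, then result=1, then (idx=1), then result=-8, then (turn=0), then result=-11, then (turn=1), then result=-14, then (idx=2), then result=-23, then (turn=0), then result=-26, then (turn=1), then result=-29, then total=-5, then returns -4. Both give -4.
An exhaustive pass over the 189 declared inputs shows identical outputs.
verdict: equivalent


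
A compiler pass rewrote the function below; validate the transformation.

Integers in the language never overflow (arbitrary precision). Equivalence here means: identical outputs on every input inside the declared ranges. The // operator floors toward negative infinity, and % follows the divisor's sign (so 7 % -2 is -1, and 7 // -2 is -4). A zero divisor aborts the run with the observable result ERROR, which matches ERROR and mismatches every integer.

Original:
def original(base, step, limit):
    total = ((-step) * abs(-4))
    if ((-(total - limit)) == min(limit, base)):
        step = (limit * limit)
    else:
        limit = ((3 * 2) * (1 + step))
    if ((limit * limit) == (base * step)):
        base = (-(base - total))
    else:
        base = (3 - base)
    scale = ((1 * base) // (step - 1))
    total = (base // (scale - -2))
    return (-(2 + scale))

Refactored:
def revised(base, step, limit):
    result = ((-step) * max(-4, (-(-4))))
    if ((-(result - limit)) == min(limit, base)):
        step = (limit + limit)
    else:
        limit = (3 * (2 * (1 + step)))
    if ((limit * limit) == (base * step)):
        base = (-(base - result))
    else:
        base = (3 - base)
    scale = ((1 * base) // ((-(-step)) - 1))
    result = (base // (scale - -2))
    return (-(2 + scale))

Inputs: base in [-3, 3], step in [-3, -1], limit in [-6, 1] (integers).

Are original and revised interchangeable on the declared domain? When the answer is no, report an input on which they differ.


Input base=-3, step=-1, limit=1: ERROR from original versus -8 from revised.
verdict: not equivalent; witness: base=-3, step=-1, limit=1


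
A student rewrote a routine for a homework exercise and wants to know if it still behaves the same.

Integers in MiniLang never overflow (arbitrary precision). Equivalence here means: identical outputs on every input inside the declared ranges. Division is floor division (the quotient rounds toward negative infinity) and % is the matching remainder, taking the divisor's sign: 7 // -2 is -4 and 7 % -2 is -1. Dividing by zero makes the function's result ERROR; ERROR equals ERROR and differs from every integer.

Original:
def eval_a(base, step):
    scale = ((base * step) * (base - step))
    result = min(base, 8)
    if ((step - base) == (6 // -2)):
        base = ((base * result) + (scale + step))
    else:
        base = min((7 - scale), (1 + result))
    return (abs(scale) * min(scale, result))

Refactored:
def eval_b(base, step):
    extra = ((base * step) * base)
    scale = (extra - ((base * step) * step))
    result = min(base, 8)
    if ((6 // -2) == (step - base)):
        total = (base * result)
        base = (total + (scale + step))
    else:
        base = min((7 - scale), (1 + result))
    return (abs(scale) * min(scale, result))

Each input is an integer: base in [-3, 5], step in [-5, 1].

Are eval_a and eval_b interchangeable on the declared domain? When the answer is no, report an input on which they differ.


Equivalent — the differences include arithmetic usage differs, statement counts differ, local variable names differ, yet no declared input distinguishes the two.
Spot check at base=1, step=-1 — eval_a: scale becomes -2; next result becomes 1; next ((step - base) == (6 // -2)) evaluates to false; next base becomes 2; next final value -4. eval_b: extra becomes -1; next scale becomes -2; next result becomes 1; next ((6 // -2) == (step - base)) evaluates to false; next base becomes 2; next final value -4. Both give -4.
Every one of the 63 inputs gives matching results.
verdict: equivalent


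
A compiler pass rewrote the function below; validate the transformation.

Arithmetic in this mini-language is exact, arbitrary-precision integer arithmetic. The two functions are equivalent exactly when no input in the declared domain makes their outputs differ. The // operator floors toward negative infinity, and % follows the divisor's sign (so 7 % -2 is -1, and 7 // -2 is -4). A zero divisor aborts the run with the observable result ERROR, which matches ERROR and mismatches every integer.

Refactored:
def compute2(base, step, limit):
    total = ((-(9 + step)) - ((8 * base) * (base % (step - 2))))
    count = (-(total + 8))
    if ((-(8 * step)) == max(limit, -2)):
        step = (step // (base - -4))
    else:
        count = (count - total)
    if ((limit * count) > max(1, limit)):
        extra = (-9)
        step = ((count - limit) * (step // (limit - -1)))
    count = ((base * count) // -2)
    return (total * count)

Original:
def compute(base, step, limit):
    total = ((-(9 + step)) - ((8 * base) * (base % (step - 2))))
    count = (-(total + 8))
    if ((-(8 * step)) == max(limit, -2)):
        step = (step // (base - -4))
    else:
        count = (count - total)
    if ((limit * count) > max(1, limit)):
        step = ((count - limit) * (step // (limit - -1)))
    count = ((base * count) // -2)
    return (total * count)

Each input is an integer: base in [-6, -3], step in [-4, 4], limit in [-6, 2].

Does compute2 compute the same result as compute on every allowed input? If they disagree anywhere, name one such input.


Although statement counts differ, and constant usage differs, and local variable names differ, 324/324 inputs agree.
verdict: equivalent
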